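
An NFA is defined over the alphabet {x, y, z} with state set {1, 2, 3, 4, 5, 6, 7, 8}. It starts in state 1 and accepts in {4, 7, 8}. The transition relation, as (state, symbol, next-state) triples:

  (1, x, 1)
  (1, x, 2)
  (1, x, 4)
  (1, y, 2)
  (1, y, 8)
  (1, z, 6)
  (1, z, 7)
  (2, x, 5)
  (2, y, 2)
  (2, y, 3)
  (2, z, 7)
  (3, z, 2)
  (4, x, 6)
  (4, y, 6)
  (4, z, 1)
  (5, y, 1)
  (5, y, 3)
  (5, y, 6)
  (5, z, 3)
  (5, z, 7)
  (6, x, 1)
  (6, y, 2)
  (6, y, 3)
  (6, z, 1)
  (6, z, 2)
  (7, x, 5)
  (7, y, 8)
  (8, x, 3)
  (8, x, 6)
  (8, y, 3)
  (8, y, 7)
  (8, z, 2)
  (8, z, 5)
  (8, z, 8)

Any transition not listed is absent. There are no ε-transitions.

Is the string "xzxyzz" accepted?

Start in {1}.
Read 'x': 1→{1, 2, 4}; now {1, 2, 4}.
Read 'z': 1→{6, 7}, 2→{7}, 4→{1}; now {1, 6, 7}.
Read 'x': 1→{1, 2, 4}, 6→{1}, 7→{5}; now {1, 2, 4, 5}.
Read 'y': 1→{2, 8}, 2→{2, 3}, 4→{6}, 5→{1, 3, 6}; now {1, 2, 3, 6, 8}.
Read 'z': 1→{6, 7}, 2→{7}, 3→{2}, 6→{1, 2}, 8→{2, 5, 8}; now {1, 2, 5, 6, 7, 8}.
Read 'z': 1→{6, 7}, 2→{7}, 5→{3, 7}, 6→{1, 2}, 7→∅, 8→{2, 5, 8}; now {1, 2, 3, 5, 6, 7, 8}.
The final set {1, 2, 3, 5, 6, 7, 8} contains the accepting states 7, 8.

Yes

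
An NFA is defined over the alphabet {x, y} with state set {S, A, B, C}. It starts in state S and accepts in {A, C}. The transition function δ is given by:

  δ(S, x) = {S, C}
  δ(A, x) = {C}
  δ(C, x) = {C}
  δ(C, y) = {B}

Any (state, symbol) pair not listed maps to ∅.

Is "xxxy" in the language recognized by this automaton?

Start in {S}.
Read 'x': S→{S, C}; now {S, C}.
Read 'x': S→{S, C}, C→{C}; now {S, C}.
Read 'x': S→{S, C}, C→{C}; now {S, C}.
Read 'y': S→∅, C→{B}; now {B}.
The final set {B} contains no accepting state.

No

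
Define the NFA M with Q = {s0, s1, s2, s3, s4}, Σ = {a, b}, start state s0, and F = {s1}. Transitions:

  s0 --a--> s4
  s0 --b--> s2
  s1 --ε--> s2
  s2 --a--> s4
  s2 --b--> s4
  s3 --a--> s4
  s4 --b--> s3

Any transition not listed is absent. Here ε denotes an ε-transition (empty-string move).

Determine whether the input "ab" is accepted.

Start in {s0}.
Read 'a': s0→{s4}; now {s4}.
Read 'b': s4→{s3}; now {s3}.
The final set {s3} contains no accepting state.

No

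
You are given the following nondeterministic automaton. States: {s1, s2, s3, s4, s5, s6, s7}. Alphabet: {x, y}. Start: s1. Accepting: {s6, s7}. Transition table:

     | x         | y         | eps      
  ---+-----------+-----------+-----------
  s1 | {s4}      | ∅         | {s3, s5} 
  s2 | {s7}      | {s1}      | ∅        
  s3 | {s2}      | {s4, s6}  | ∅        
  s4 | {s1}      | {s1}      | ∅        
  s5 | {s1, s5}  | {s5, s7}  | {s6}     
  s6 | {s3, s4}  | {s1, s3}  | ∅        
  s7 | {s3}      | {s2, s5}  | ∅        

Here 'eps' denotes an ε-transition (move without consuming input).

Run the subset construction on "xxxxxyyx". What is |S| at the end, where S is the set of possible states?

Start: ε-closure({s1}) = {s1, s3, s5, s6}.
Read 'x': {s1, s3, s5, s6} → {s1, s2, s3, s4, s5, s6}.
Read 'x': {s1, s2, s3, s4, s5, s6} → {s1, s2, s3, s4, s5, s6, s7}.
Read 'x': {s1, s2, s3, s4, s5, s6, s7} → {s1, s2, s3, s4, s5, s6, s7}.
Read 'x': {s1, s2, s3, s4, s5, s6, s7} → {s1, s2, s3, s4, s5, s6, s7}.
Read 'x': {s1, s2, s3, s4, s5, s6, s7} → {s1, s2, s3, s4, s5, s6, s7}.
Read 'y': {s1, s2, s3, s4, s5, s6, s7} → {s1, s2, s3, s4, s5, s6, s7}.
Read 'y': {s1, s2, s3, s4, s5, s6, s7} → {s1, s2, s3, s4, s5, s6, s7}.
Read 'x': {s1, s2, s3, s4, s5, s6, s7} → {s1, s2, s3, s4, s5, s6, s7}.
That set has 7 states.

7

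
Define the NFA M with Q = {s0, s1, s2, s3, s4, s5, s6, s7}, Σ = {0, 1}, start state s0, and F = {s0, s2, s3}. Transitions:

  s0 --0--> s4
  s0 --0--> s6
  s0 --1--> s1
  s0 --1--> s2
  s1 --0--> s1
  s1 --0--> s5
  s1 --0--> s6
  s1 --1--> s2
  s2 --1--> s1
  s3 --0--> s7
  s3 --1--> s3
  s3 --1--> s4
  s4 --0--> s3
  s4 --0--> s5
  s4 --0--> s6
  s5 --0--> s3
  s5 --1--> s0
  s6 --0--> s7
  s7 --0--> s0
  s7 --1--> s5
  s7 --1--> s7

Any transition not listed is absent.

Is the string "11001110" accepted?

Start in {s0}.
Read '1': s0→{s1, s2}; now {s1, s2}.
Read '1': s1→{s2}, s2→{s1}; now {s1, s2}.
Read '0': s1→{s1, s5, s6}, s2→∅; now {s1, s5, s6}.
Read '0': s1→{s1, s5, s6}, s5→{s3}, s6→{s7}; now {s1, s3, s5, s6, s7}.
Read '1': s1→{s2}, s3→{s3, s4}, s5→{s0}, s6→∅, s7→{s5, s7}; now {s0, s2, s3, s4, s5, s7}.
Read '1': s0→{s1, s2}, s2→{s1}, s3→{s3, s4}, s4→∅, s5→{s0}, s7→{s5, s7}; now {s0, s1, s2, s3, s4, s5, s7}.
Read '1': s0→{s1, s2}, s1→{s2}, s2→{s1}, s3→{s3, s4}, s4→∅, s5→{s0}, s7→{s5, s7}; now {s0, s1, s2, s3, s4, s5, s7}.
Read '0': s0→{s4, s6}, s1→{s1, s5, s6}, s2→∅, s3→{s7}, s4→{s3, s5, s6}, s5→{s3}, s7→{s0}; now {s0, s1, s3, s4, s5, s6, s7}.
The final set {s0, s1, s3, s4, s5, s6, s7} contains the accepting states s0, s3.

Yes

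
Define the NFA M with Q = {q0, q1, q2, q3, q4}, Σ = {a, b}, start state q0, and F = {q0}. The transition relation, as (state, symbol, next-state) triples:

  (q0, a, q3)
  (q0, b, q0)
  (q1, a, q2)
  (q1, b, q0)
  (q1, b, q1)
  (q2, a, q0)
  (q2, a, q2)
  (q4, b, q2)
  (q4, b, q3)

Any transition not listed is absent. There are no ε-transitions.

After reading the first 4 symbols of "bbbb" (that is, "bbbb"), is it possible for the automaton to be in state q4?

No

Start in {q0}.
Read 'b': q0→{q0}; now {q0}.
Read 'b': q0→{q0}; now {q0}.
Read 'b': q0→{q0}; now {q0}.
Read 'b': q0→{q0}; now {q0}.
State q4 is not in {q0}.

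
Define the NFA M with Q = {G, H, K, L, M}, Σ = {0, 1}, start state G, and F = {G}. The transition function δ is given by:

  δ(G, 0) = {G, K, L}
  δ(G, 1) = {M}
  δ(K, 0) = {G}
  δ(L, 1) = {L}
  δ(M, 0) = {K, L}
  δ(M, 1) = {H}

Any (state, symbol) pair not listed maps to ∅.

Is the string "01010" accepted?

Start in {G}.
Read '0': G→{G, K, L}; now {G, K, L}.
Read '1': G→{M}, K→∅, L→{L}; now {L, M}.
Read '0': L→∅, M→{K, L}; now {K, L}.
Read '1': K→∅, L→{L}; now {L}.
Read '0': L→∅; now ∅.
The final set ∅ contains no accepting state.

No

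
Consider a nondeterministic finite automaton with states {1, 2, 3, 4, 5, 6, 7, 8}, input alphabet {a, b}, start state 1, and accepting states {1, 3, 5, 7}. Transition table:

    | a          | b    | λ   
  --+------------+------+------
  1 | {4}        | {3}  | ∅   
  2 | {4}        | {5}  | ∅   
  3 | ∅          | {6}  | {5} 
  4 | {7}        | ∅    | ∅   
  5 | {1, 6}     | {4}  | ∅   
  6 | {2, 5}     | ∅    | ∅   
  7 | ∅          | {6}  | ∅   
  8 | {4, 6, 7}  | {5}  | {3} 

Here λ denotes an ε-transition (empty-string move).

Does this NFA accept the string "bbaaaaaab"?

Yes

Start in {1}.
Read 'b': {1} → {3, 5}.
Read 'b': {3, 5} → {4, 6}.
Read 'a': {4, 6} → {2, 5, 7}.
Read 'a': {2, 5, 7} → {1, 4, 6}.
Read 'a': {1, 4, 6} → {2, 4, 5, 7}.
Read 'a': {2, 4, 5, 7} → {1, 4, 6, 7}.
Read 'a': {1, 4, 6, 7} → {2, 4, 5, 7}.
Read 'a': {2, 4, 5, 7} → {1, 4, 6, 7}.
Read 'b': {1, 4, 6, 7} → {3, 5, 6}.
The final set {3, 5, 6} contains the accepting states 3, 5.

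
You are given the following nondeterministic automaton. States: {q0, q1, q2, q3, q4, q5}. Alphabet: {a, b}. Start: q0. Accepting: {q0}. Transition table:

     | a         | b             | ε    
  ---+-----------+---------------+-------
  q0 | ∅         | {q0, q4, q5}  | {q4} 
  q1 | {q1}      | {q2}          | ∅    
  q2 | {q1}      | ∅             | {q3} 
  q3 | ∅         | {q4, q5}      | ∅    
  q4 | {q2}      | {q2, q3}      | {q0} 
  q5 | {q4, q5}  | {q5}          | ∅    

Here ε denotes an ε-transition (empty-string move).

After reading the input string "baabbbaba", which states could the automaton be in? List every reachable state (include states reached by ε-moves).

{q0, q1, q2, q3, q4, q5}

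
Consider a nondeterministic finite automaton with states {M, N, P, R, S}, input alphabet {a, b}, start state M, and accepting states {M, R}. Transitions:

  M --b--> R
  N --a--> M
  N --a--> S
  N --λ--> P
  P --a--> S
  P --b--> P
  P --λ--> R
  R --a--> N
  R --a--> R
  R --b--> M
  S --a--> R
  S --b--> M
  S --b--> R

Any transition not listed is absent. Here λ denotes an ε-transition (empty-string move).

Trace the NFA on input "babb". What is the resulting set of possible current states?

{M, P, R}

Start in {M}.
Read 'b': M→{R}; now {R}.
Read 'a': R→{N, R}; union {N, R}; ε-closure = {N, P, R}.
Read 'b': N→∅, P→{P}, R→{M}; union {M, P}; ε-closure = {M, P, R}.
Read 'b': M→{R}, P→{P}, R→{M}; now {M, P, R}.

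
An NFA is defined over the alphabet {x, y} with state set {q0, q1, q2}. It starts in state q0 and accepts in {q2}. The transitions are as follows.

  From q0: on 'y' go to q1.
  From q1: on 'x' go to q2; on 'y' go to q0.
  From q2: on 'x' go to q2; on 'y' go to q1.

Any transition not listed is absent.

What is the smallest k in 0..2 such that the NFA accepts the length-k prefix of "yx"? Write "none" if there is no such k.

2

Start in {q0}.
Read 'y': q0→{q1}; now {q1}.
Read 'x': q1→{q2}; now {q2}.
None of the earlier sets intersect F, but {q2} does.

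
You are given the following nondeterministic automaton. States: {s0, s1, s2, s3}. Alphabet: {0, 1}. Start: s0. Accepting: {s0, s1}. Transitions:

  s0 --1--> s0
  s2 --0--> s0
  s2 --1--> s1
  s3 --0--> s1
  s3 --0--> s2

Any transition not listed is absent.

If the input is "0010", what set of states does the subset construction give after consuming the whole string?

∅

Start in {s0}.
Read '0': s0→∅; now ∅.
The set is empty and remains empty for the remaining 3 symbols.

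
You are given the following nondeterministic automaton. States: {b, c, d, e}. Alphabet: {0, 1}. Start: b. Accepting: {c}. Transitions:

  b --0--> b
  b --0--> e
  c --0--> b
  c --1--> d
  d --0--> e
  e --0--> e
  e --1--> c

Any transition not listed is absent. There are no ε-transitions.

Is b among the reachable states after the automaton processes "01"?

No

Start in {b}.
Read '0': b→{b, e}; now {b, e}.
Read '1': b→∅, e→{c}; now {c}.
State b is not in {c}.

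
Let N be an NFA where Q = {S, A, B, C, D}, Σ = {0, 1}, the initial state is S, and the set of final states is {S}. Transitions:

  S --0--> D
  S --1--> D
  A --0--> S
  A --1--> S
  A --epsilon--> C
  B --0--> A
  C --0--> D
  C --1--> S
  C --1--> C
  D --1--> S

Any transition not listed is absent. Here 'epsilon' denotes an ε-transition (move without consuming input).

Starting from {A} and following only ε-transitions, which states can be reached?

{A, C}

Begin with {A}.
ε-move A → C; add C.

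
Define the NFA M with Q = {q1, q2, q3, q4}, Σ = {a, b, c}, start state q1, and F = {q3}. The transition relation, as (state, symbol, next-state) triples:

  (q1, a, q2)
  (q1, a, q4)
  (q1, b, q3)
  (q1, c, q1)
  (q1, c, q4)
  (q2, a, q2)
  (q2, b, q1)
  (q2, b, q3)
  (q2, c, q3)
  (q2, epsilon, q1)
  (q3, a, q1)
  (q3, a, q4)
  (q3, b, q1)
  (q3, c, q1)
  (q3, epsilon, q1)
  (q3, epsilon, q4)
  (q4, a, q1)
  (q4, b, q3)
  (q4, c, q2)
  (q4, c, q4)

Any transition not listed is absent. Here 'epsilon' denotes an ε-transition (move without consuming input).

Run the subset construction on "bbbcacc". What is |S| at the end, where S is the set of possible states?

4

Start in {q1}.
Read 'b': q1→{q3}; union {q3}; ε-closure = {q1, q3, q4}.
Read 'b': q1→{q3}, q3→{q1}, q4→{q3}; union {q1, q3}; ε-closure = {q1, q3, q4}.
Read 'b': q1→{q3}, q3→{q1}, q4→{q3}; union {q1, q3}; ε-closure = {q1, q3, q4}.
Read 'c': q1→{q1, q4}, q3→{q1}, q4→{q2, q4}; now {q1, q2, q4}.
Read 'a': q1→{q2, q4}, q2→{q2}, q4→{q1}; now {q1, q2, q4}.
Read 'c': q1→{q1, q4}, q2→{q3}, q4→{q2, q4}; now {q1, q2, q3, q4}.
Read 'c': q1→{q1, q4}, q2→{q3}, q3→{q1}, q4→{q2, q4}; now {q1, q2, q3, q4}.
That set has 4 states.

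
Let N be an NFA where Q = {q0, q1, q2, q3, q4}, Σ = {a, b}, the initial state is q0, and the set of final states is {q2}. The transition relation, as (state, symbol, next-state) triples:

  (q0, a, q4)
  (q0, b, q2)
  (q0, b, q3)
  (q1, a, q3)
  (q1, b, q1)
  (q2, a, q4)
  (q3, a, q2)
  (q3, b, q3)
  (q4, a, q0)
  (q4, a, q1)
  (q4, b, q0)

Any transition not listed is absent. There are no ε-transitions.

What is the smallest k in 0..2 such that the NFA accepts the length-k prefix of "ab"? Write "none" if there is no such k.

none

Start in {q0}.
Read 'a': q0→{q4}; now {q4}.
Read 'b': q4→{q0}; now {q0}.
No reachable set along the way intersects F.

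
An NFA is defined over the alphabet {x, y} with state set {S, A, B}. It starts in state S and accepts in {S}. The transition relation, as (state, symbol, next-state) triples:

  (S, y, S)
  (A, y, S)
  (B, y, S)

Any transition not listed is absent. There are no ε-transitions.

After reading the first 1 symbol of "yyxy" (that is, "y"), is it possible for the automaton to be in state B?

Start in {S}.
Read 'y': {S} → {S}.
State B is not in {S}.

No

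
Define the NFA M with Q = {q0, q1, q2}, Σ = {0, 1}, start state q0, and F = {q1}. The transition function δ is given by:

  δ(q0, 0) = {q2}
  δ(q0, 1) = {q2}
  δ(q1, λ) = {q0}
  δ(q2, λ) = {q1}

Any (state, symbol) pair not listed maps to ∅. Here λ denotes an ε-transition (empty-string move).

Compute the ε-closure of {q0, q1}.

{q0, q1}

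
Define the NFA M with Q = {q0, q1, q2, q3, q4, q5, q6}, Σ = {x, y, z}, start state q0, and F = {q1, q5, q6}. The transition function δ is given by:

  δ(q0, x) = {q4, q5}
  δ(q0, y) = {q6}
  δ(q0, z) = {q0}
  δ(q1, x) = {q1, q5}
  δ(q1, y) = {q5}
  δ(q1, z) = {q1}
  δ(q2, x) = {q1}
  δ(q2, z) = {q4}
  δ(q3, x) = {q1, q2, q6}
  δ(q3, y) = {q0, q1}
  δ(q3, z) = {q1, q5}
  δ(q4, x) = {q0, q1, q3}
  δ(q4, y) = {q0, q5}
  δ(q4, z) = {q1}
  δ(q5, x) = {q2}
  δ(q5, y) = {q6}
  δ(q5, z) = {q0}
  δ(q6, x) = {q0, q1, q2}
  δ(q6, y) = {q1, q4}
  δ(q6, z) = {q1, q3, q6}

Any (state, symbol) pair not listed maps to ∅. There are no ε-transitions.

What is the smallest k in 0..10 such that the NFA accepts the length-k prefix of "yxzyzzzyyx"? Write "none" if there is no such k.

Start in {q0}.
Read 'y': q0→{q6}; now {q6}.
None of the earlier sets intersect F, but {q6} does.

1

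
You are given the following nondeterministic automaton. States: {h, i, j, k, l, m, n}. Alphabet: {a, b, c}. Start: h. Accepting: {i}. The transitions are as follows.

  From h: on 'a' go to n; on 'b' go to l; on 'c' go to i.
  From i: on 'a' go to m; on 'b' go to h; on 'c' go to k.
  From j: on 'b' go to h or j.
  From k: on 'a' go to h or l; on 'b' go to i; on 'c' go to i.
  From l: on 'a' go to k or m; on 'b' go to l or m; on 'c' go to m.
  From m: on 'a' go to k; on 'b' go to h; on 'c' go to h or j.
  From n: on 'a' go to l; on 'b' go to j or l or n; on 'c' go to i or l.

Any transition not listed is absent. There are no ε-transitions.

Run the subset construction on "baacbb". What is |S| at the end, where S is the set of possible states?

Start in {h}.
Read 'b': h→{l}; now {l}.
Read 'a': l→{k, m}; now {k, m}.
Read 'a': k→{h, l}, m→{k}; now {h, k, l}.
Read 'c': h→{i}, k→{i}, l→{m}; now {i, m}.
Read 'b': i→{h}, m→{h}; now {h}.
Read 'b': h→{l}; now {l}.
That set has 1 state.

1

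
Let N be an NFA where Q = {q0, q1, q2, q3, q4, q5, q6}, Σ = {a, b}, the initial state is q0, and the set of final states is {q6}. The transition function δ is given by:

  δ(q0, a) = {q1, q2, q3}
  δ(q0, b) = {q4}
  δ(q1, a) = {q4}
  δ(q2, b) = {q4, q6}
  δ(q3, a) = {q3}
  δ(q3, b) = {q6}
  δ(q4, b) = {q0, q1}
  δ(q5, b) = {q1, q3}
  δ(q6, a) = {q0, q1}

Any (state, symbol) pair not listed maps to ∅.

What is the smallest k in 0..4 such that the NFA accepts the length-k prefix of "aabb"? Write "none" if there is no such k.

Start in {q0}.
Read 'a': q0→{q1, q2, q3}; now {q1, q2, q3}.
Read 'a': q1→{q4}, q2→∅, q3→{q3}; now {q3, q4}.
Read 'b': q3→{q6}, q4→{q0, q1}; now {q0, q1, q6}.
None of the earlier sets intersect F, but {q0, q1, q6} does.

3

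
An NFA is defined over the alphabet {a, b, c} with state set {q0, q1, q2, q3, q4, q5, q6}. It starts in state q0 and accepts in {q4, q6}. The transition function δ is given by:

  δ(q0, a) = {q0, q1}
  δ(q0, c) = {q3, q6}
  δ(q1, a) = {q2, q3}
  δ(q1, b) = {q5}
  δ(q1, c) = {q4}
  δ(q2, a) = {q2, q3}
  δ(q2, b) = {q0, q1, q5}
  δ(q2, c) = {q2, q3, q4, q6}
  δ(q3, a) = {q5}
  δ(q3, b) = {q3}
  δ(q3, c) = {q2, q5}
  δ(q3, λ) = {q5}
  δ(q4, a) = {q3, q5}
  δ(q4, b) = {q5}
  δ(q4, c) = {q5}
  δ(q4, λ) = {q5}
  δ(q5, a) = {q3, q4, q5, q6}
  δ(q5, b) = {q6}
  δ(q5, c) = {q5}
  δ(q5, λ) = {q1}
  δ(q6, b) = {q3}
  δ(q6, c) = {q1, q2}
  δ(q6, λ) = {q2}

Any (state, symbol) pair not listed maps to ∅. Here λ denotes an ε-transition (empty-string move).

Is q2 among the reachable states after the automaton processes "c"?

Yes

Start in {q0}.
Read 'c': {q0} → {q1, q2, q3, q5, q6}.
State q2 is in {q1, q2, q3, q5, q6}.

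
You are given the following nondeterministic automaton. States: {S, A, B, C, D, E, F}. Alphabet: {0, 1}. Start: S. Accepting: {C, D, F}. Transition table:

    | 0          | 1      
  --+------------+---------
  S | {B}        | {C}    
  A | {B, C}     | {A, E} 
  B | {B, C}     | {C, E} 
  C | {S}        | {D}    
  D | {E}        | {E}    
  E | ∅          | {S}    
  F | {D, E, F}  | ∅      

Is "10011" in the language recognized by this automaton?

Yes

Start in {S}.
Read '1': S→{C}; now {C}.
Read '0': C→{S}; now {S}.
Read '0': S→{B}; now {B}.
Read '1': B→{C, E}; now {C, E}.
Read '1': C→{D}, E→{S}; now {S, D}.
The final set {S, D} contains the accepting state D.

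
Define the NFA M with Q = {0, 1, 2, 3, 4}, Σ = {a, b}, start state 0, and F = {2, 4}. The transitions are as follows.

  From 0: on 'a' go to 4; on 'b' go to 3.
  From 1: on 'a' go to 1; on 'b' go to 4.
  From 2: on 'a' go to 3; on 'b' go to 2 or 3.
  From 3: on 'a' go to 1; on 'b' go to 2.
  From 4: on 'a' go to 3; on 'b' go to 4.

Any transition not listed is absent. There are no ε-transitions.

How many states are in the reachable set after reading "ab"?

Start in {0}.
Read 'a': {0} → {4}.
Read 'b': {4} → {4}.
That set has 1 state.

1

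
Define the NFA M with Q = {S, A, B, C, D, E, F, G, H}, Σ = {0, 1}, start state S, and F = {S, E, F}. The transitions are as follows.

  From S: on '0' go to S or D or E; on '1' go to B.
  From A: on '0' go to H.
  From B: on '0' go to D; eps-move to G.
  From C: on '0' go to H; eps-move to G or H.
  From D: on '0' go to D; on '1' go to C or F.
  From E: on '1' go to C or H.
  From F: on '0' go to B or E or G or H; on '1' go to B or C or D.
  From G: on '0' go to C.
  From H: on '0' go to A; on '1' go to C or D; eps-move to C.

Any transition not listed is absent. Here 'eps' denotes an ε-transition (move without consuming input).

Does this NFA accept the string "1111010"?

No

Start in {S}.
Read '1': S→{B}; union {B}; ε-closure = {B, G}.
Read '1': B→∅, G→∅; now ∅.
The set is empty and remains empty for the remaining 5 symbols.
The final set ∅ contains no accepting state.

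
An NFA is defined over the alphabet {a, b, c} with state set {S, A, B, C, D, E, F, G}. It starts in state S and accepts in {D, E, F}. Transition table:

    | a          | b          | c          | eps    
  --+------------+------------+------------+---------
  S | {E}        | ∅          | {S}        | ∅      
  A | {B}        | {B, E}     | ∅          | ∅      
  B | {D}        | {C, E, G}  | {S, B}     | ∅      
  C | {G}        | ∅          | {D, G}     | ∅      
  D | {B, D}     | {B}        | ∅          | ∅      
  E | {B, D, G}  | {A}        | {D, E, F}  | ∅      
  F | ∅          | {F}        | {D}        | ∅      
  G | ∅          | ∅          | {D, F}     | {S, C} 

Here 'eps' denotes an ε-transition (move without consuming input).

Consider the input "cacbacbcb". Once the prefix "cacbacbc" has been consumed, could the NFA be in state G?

Start in {S}.
Read 'c': S→{S}; now {S}.
Read 'a': S→{E}; now {E}.
Read 'c': E→{D, E, F}; now {D, E, F}.
Read 'b': D→{B}, E→{A}, F→{F}; now {A, B, F}.
Read 'a': A→{B}, B→{D}, F→∅; now {B, D}.
Read 'c': B→{S, B}, D→∅; now {S, B}.
Read 'b': S→∅, B→{C, E, G}; union {C, E, G}; ε-closure = {S, C, E, G}.
Read 'c': S→{S}, C→{D, G}, E→{D, E, F}, G→{D, F}; union {S, D, E, F, G}; ε-closure = {S, C, D, E, F, G}.
State G is in {S, C, D, E, F, G}.

Yes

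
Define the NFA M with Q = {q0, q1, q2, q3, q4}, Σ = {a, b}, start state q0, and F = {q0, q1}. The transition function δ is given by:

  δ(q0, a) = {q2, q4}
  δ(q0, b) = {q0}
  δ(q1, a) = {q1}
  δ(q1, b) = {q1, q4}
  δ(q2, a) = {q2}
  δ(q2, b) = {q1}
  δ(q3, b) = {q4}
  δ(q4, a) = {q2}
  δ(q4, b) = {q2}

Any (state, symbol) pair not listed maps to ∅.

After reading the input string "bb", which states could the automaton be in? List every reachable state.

Start in {q0}.
Read 'b': q0→{q0}; now {q0}.
Read 'b': q0→{q0}; now {q0}.

{q0}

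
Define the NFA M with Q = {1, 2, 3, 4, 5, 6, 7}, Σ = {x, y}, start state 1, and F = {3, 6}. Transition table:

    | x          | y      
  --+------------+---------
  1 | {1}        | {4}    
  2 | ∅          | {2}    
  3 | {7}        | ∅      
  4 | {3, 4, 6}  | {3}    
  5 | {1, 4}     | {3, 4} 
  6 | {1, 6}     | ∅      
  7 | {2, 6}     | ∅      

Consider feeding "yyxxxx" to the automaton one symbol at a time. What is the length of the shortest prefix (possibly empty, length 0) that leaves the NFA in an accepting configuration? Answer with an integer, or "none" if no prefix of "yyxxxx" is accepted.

2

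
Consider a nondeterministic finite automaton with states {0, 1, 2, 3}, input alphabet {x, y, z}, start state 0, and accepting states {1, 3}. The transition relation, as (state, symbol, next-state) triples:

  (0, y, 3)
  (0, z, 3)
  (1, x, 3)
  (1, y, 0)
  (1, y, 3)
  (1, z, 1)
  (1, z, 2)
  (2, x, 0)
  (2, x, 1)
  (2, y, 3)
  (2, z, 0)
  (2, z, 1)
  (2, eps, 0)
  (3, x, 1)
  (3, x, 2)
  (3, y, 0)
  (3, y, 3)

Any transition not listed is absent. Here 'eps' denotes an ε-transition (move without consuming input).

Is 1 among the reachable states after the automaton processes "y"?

Start in {0}.
Read 'y': {0} → {3}.
State 1 is not in {3}.

No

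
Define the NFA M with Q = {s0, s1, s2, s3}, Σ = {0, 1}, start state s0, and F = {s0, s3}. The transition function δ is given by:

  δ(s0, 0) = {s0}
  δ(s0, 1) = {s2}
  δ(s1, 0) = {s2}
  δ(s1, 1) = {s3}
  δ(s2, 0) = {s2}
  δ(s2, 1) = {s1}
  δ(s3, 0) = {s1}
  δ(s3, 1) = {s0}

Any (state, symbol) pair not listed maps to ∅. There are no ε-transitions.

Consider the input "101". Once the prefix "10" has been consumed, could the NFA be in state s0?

No

Start in {s0}.
Read '1': {s0} → {s2}.
Read '0': {s2} → {s2}.
State s0 is not in {s2}.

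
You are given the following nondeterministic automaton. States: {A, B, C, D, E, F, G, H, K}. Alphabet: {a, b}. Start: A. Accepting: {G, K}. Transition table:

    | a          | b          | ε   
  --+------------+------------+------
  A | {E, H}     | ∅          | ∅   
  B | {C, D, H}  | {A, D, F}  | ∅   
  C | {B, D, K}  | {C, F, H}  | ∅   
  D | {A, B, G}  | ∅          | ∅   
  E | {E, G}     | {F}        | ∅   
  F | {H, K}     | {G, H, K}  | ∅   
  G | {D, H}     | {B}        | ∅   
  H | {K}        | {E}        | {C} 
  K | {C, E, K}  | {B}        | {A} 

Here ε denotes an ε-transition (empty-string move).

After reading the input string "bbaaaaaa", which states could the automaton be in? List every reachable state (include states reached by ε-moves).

Start in {A}.
Read 'b': A→∅; now ∅.
The set is empty and remains empty for the remaining 7 symbols.

∅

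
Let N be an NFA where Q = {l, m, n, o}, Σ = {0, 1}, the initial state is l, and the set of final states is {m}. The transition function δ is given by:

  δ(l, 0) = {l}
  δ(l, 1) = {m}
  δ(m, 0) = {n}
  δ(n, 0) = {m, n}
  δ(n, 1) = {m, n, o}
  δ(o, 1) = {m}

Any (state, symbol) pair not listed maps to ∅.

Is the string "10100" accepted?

Start in {l}.
Read '1': {l} → {m}.
Read '0': {m} → {n}.
Read '1': {n} → {m, n, o}.
Read '0': {m, n, o} → {m, n}.
Read '0': {m, n} → {m, n}.
The final set {m, n} contains the accepting state m.

Yes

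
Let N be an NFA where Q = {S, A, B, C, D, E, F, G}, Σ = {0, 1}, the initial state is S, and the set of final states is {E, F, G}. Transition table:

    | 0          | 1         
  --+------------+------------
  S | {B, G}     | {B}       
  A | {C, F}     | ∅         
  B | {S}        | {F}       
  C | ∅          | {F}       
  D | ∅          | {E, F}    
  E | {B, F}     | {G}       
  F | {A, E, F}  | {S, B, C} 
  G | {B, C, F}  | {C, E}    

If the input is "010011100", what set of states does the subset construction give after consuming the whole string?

{S, A, B, C, E, F, G}

Start in {S}.
Read '0': S→{B, G}; now {B, G}.
Read '1': B→{F}, G→{C, E}; now {C, E, F}.
Read '0': C→∅, E→{B, F}, F→{A, E, F}; now {A, B, E, F}.
Read '0': A→{C, F}, B→{S}, E→{B, F}, F→{A, E, F}; now {S, A, B, C, E, F}.
Read '1': S→{B}, A→∅, B→{F}, C→{F}, E→{G}, F→{S, B, C}; now {S, B, C, F, G}.
Read '1': S→{B}, B→{F}, C→{F}, F→{S, B, C}, G→{C, E}; now {S, B, C, E, F}.
Read '1': S→{B}, B→{F}, C→{F}, E→{G}, F→{S, B, C}; now {S, B, C, F, G}.
Read '0': S→{B, G}, B→{S}, C→∅, F→{A, E, F}, G→{B, C, F}; now {S, A, B, C, E, F, G}.
Read '0': S→{B, G}, A→{C, F}, B→{S}, C→∅, E→{B, F}, F→{A, E, F}, G→{B, C, F}; now {S, A, B, C, E, F, G}.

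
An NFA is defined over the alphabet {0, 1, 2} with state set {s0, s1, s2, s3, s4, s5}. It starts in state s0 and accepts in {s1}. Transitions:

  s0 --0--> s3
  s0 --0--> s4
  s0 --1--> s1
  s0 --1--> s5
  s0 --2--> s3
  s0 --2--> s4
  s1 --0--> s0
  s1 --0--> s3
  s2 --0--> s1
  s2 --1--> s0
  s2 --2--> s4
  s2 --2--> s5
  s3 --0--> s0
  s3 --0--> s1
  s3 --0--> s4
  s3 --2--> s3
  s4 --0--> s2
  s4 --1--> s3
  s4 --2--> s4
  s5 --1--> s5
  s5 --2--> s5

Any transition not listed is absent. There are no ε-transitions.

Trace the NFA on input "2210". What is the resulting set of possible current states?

Start in {s0}.
Read '2': s0→{s3, s4}; now {s3, s4}.
Read '2': s3→{s3}, s4→{s4}; now {s3, s4}.
Read '1': s3→∅, s4→{s3}; now {s3}.
Read '0': s3→{s0, s1, s4}; now {s0, s1, s4}.

{s0, s1, s4}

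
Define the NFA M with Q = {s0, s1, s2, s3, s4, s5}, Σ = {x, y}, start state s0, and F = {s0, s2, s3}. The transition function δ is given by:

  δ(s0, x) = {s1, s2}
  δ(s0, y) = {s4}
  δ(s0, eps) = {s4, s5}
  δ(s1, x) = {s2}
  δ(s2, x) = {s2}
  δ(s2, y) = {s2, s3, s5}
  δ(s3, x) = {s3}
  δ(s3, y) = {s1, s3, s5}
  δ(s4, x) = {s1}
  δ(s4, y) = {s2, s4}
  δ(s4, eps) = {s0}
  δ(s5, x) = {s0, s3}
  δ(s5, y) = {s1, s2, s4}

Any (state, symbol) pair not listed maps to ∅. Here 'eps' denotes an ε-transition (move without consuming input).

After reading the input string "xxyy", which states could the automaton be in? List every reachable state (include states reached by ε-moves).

Start: ε-closure({s0}) = {s0, s4, s5}.
Read 'x': {s0, s4, s5} → {s0, s1, s2, s3, s4, s5}.
Read 'x': {s0, s1, s2, s3, s4, s5} → {s0, s1, s2, s3, s4, s5}.
Read 'y': {s0, s1, s2, s3, s4, s5} → {s0, s1, s2, s3, s4, s5}.
Read 'y': {s0, s1, s2, s3, s4, s5} → {s0, s1, s2, s3, s4, s5}.

{s0, s1, s2, s3, s4, s5}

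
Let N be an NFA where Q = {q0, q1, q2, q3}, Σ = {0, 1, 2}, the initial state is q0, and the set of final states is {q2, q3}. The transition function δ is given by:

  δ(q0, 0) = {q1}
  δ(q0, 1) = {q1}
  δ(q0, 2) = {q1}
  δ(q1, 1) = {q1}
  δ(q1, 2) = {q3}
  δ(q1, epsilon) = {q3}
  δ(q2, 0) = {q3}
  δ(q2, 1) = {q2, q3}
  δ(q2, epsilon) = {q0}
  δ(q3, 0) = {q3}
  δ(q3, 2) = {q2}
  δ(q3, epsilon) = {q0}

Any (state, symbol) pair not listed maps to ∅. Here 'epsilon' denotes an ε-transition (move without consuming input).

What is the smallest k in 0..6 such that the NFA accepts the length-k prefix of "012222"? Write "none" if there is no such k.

Start in {q0}.
Read '0': q0→{q1}; union {q1}; ε-closure = {q0, q1, q3}.
None of the earlier sets intersect F, but {q0, q1, q3} does.

1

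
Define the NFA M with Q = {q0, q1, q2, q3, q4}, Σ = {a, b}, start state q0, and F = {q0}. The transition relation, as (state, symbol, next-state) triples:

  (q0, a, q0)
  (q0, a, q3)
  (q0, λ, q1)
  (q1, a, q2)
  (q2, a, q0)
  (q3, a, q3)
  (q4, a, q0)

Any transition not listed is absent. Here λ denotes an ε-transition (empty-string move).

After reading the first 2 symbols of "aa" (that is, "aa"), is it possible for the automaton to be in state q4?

No

Start: ε-closure({q0}) = {q0, q1}.
Read 'a': q0→{q0, q3}, q1→{q2}; union {q0, q2, q3}; ε-closure = {q0, q1, q2, q3}.
Read 'a': q0→{q0, q3}, q1→{q2}, q2→{q0}, q3→{q3}; union {q0, q2, q3}; ε-closure = {q0, q1, q2, q3}.
State q4 is not in {q0, q1, q2, q3}.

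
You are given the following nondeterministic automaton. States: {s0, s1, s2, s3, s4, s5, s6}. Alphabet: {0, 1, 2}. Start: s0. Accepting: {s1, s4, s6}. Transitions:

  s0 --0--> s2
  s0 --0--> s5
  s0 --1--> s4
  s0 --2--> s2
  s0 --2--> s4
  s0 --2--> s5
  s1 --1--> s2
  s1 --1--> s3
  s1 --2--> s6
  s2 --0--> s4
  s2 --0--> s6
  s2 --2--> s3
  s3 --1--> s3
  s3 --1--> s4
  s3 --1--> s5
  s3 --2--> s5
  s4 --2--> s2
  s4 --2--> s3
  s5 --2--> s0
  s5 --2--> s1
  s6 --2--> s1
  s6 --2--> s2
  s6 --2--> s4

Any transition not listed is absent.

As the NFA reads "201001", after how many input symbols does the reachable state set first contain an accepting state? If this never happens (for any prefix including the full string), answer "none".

1

Start in {s0}.
Read '2': {s0} → {s2, s4, s5}.
None of the earlier sets intersect F, but {s2, s4, s5} does.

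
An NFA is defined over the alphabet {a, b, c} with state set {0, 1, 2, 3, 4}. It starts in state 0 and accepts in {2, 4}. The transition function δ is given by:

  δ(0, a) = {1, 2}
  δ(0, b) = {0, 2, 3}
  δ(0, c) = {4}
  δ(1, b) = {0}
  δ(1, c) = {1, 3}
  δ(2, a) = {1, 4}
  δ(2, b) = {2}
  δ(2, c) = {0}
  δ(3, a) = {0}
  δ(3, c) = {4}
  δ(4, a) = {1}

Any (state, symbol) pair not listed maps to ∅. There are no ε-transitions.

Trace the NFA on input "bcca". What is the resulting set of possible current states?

Start in {0}.
Read 'b': 0→{0, 2, 3}; now {0, 2, 3}.
Read 'c': 0→{4}, 2→{0}, 3→{4}; now {0, 4}.
Read 'c': 0→{4}, 4→∅; now {4}.
Read 'a': 4→{1}; now {1}.

{1}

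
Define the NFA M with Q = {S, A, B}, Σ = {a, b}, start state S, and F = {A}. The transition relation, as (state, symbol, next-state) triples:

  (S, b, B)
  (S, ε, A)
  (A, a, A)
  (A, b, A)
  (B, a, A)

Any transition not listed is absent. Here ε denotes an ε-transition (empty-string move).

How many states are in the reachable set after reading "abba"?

1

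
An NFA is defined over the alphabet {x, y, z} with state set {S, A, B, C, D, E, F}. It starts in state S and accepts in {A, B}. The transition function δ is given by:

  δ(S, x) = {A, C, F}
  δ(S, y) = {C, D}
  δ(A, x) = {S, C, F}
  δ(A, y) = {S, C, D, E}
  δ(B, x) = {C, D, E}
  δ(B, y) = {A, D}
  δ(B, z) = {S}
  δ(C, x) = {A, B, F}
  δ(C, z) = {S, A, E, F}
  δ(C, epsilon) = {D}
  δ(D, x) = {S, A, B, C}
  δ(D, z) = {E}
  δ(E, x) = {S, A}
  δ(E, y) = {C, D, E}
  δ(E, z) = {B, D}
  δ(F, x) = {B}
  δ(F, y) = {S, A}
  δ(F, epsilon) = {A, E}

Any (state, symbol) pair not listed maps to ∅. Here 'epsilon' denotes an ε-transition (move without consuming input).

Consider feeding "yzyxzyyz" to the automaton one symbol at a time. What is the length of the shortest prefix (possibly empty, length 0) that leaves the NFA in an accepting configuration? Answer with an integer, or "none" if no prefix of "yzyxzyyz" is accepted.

Start in {S}.
Read 'y': {S} → {C, D}.
Read 'z': {C, D} → {S, A, E, F}.
None of the earlier sets intersect F, but {S, A, E, F} does.

2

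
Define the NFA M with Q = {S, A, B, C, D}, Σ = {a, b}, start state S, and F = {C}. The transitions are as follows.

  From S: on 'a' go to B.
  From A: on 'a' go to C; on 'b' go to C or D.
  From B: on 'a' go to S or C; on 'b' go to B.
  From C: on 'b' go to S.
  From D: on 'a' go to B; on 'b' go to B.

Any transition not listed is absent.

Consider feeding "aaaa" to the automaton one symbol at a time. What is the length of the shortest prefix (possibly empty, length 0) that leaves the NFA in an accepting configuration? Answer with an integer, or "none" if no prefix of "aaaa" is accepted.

Start in {S}.
Read 'a': S→{B}; now {B}.
Read 'a': B→{S, C}; now {S, C}.
None of the earlier sets intersect F, but {S, C} does.

2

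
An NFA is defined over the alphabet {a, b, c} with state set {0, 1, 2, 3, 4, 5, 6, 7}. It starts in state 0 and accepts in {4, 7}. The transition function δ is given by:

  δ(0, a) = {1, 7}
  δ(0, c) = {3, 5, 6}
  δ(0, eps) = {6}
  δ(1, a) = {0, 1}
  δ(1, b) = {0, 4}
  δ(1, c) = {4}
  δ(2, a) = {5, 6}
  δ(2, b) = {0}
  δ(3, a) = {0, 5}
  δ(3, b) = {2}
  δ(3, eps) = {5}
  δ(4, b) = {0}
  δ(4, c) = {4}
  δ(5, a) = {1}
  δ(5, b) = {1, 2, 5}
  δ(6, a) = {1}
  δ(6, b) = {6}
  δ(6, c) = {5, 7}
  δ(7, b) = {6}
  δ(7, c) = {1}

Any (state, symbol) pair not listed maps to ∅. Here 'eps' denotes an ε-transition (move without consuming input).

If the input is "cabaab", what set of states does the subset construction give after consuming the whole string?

{0, 4, 6}

Start: ε-closure({0}) = {0, 6}.
Read 'c': 0→{3, 5, 6}, 6→{5, 7}; now {3, 5, 6, 7}.
Read 'a': 3→{0, 5}, 5→{1}, 6→{1}, 7→∅; union {0, 1, 5}; ε-closure = {0, 1, 5, 6}.
Read 'b': 0→∅, 1→{0, 4}, 5→{1, 2, 5}, 6→{6}; now {0, 1, 2, 4, 5, 6}.
Read 'a': 0→{1, 7}, 1→{0, 1}, 2→{5, 6}, 4→∅, 5→{1}, 6→{1}; now {0, 1, 5, 6, 7}.
Read 'a': 0→{1, 7}, 1→{0, 1}, 5→{1}, 6→{1}, 7→∅; union {0, 1, 7}; ε-closure = {0, 1, 6, 7}.
Read 'b': 0→∅, 1→{0, 4}, 6→{6}, 7→{6}; now {0, 4, 6}.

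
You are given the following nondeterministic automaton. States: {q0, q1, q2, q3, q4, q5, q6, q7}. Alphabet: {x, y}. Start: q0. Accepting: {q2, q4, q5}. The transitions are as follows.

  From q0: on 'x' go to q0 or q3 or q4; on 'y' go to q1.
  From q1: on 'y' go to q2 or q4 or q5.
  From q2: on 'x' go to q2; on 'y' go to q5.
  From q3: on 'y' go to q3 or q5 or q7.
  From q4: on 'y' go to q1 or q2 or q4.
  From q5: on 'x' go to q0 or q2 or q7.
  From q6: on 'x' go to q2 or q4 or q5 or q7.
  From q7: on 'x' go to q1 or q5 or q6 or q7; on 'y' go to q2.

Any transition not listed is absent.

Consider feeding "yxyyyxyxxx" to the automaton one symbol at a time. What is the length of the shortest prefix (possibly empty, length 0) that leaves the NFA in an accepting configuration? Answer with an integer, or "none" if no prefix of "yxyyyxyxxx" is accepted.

none

Start in {q0}.
Read 'y': q0→{q1}; now {q1}.
Read 'x': q1→∅; now ∅.
The set is empty and remains empty for the remaining 8 symbols.
No reachable set along the way intersects F.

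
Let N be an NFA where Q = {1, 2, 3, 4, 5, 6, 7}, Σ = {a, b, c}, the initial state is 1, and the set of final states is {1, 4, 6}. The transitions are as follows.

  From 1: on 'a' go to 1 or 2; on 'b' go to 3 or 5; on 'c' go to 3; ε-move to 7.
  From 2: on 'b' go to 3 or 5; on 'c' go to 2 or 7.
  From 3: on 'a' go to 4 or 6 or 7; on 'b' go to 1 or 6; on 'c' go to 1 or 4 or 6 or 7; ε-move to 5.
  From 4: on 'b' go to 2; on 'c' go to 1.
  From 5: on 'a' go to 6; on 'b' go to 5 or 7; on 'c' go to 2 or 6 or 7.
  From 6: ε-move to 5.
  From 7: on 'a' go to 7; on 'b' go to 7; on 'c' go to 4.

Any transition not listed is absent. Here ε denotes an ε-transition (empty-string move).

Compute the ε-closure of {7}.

{7}

Begin with {7}.
No ε-moves leave this set, so the closure equals the set itself.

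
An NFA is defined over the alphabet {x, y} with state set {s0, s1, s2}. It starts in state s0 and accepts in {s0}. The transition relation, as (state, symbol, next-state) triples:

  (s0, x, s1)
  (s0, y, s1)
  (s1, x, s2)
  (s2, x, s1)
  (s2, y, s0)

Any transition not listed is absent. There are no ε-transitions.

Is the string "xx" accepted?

No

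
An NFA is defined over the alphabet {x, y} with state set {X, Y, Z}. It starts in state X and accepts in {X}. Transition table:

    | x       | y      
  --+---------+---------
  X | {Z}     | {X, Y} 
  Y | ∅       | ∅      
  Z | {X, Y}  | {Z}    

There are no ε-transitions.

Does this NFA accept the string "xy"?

No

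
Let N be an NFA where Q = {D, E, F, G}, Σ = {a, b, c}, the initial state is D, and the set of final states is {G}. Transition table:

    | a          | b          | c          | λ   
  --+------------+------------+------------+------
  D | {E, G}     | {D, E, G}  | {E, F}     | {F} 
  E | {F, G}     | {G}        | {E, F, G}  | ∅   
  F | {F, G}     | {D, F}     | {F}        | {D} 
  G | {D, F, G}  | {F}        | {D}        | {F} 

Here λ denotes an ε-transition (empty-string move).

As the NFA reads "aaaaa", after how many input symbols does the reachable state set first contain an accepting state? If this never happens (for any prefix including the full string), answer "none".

1

Start: ε-closure({D}) = {D, F}.
Read 'a': D→{E, G}, F→{F, G}; union {E, F, G}; ε-closure = {D, E, F, G}.
None of the earlier sets intersect F, but {D, E, F, G} does.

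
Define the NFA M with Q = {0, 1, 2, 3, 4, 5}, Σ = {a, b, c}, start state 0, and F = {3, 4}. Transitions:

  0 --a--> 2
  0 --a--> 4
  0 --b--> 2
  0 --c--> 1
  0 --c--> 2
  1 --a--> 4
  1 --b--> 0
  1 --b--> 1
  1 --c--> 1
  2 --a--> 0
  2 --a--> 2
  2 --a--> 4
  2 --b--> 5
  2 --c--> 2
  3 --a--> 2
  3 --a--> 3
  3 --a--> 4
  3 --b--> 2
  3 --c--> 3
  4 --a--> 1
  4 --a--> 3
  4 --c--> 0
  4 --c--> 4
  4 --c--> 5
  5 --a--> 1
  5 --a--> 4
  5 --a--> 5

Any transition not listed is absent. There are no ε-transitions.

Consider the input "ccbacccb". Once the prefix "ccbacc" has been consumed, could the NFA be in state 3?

No

Start in {0}.
Read 'c': {0} → {1, 2}.
Read 'c': {1, 2} → {1, 2}.
Read 'b': {1, 2} → {0, 1, 5}.
Read 'a': {0, 1, 5} → {1, 2, 4, 5}.
Read 'c': {1, 2, 4, 5} → {0, 1, 2, 4, 5}.
Read 'c': {0, 1, 2, 4, 5} → {0, 1, 2, 4, 5}.
State 3 is not in {0, 1, 2, 4, 5}.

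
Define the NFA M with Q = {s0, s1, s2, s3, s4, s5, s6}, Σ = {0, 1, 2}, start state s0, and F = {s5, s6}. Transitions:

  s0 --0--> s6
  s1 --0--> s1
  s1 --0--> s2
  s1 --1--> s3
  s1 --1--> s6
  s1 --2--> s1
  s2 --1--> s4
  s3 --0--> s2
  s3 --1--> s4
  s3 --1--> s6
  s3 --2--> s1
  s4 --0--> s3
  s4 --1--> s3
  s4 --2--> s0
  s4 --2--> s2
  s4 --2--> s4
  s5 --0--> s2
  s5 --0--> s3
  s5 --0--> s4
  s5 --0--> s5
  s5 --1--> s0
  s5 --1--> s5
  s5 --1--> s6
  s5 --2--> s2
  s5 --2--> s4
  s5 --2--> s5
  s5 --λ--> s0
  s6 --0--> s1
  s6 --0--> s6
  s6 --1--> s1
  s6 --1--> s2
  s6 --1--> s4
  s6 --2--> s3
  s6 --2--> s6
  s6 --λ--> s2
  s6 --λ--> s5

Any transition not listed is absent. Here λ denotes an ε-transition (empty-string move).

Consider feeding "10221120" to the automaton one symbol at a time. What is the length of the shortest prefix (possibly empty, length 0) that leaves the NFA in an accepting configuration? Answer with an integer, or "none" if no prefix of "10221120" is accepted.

Start in {s0}.
Read '1': s0→∅; now ∅.
The set is empty and remains empty for the remaining 7 symbols.
No reachable set along the way intersects F.

none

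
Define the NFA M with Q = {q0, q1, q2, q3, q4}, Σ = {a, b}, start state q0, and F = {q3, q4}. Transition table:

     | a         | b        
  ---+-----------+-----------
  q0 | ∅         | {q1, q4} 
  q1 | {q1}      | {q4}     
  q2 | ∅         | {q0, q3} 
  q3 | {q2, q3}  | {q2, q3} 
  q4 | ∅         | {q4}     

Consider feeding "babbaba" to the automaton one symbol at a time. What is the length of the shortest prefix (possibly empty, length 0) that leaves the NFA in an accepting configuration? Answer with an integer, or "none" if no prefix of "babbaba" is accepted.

1

Start in {q0}.
Read 'b': q0→{q1, q4}; now {q1, q4}.
None of the earlier sets intersect F, but {q1, q4} does.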